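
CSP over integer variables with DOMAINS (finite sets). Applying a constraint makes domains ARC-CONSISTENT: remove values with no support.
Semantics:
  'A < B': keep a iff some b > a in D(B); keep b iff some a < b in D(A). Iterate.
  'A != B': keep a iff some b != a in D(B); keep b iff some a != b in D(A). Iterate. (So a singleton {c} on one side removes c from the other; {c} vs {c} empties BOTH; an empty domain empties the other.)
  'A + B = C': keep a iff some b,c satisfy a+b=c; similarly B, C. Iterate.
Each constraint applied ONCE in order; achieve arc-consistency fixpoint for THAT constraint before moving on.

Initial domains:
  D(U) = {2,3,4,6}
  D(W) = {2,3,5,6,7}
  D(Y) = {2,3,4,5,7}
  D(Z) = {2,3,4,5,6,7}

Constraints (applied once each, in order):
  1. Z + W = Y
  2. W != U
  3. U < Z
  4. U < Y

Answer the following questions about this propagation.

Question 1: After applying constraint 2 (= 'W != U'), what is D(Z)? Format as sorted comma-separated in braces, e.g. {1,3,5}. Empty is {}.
Constraint 1 (Z + W = Y) on D(Z)={2,3,4,5,6,7} D(W)={2,3,5,6,7} D(Y)={2,3,4,5,7}: Z {2,3,4,5,6,7}->{2,3,4,5}; W {2,3,5,6,7}->{2,3,5}; Y {2,3,4,5,7}->{4,5,7}
Constraint 2 (W != U) on D(W)={2,3,5} D(U)={2,3,4,6}: no change
So after constraint 2: D(Z) = {2,3,4,5}

Answer: {2,3,4,5}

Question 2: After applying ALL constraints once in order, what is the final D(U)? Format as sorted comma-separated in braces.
Answer: {2,3,4}

Derivation:
Constraint 1 (Z + W = Y) on D(Z)={2,3,4,5,6,7} D(W)={2,3,5,6,7} D(Y)={2,3,4,5,7}: Z {2,3,4,5,6,7}->{2,3,4,5}; W {2,3,5,6,7}->{2,3,5}; Y {2,3,4,5,7}->{4,5,7}
Constraint 2 (W != U) on D(W)={2,3,5} D(U)={2,3,4,6}: no change
Constraint 3 (U < Z) on D(U)={2,3,4,6} D(Z)={2,3,4,5}: U {2,3,4,6}->{2,3,4}; Z {2,3,4,5}->{3,4,5}
Constraint 4 (U < Y) on D(U)={2,3,4} D(Y)={4,5,7}: no change
So after all 4 constraints: D(U) = {2,3,4}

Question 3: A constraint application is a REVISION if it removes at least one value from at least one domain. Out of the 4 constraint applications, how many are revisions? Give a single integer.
Constraint 1 (Z + W = Y) on D(Z)={2,3,4,5,6,7} D(W)={2,3,5,6,7} D(Y)={2,3,4,5,7}: Z {2,3,4,5,6,7}->{2,3,4,5}; W {2,3,5,6,7}->{2,3,5}; Y {2,3,4,5,7}->{4,5,7} => REVISION
Constraint 2 (W != U) on D(W)={2,3,5} D(U)={2,3,4,6}: no change => not a revision
Constraint 3 (U < Z) on D(U)={2,3,4,6} D(Z)={2,3,4,5}: U {2,3,4,6}->{2,3,4}; Z {2,3,4,5}->{3,4,5} => REVISION
Constraint 4 (U < Y) on D(U)={2,3,4} D(Y)={4,5,7}: no change => not a revision
Total revisions = 2

Answer: 2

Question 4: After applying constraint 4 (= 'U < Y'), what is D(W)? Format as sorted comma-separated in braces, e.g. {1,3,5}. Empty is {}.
Answer: {2,3,5}

Derivation:
Constraint 1 (Z + W = Y) on D(Z)={2,3,4,5,6,7} D(W)={2,3,5,6,7} D(Y)={2,3,4,5,7}: Z {2,3,4,5,6,7}->{2,3,4,5}; W {2,3,5,6,7}->{2,3,5}; Y {2,3,4,5,7}->{4,5,7}
Constraint 2 (W != U) on D(W)={2,3,5} D(U)={2,3,4,6}: no change
Constraint 3 (U < Z) on D(U)={2,3,4,6} D(Z)={2,3,4,5}: U {2,3,4,6}->{2,3,4}; Z {2,3,4,5}->{3,4,5}
Constraint 4 (U < Y) on D(U)={2,3,4} D(Y)={4,5,7}: no change
So after constraint 4: D(W) = {2,3,5}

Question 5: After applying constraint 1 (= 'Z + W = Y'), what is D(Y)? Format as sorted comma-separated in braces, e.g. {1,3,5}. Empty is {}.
Answer: {4,5,7}

Derivation:
Constraint 1 (Z + W = Y) on D(Z)={2,3,4,5,6,7} D(W)={2,3,5,6,7} D(Y)={2,3,4,5,7}: Z {2,3,4,5,6,7}->{2,3,4,5}; W {2,3,5,6,7}->{2,3,5}; Y {2,3,4,5,7}->{4,5,7}
So after constraint 1: D(Y) = {4,5,7}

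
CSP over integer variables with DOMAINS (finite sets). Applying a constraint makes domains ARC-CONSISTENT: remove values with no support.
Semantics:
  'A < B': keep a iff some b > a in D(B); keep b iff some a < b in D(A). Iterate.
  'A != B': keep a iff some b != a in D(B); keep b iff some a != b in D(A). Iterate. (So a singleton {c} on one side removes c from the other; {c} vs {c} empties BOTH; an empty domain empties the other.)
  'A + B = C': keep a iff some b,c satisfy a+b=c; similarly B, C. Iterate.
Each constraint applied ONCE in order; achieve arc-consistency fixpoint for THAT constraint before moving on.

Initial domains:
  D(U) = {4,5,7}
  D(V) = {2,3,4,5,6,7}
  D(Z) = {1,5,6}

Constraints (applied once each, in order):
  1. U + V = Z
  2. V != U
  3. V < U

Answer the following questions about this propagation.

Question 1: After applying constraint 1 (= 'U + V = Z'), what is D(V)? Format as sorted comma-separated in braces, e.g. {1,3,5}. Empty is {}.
Answer: {2}

Derivation:
Constraint 1 (U + V = Z) on D(U)={4,5,7} D(V)={2,3,4,5,6,7} D(Z)={1,5,6}: U {4,5,7}->{4}; V {2,3,4,5,6,7}->{2}; Z {1,5,6}->{6}
So after constraint 1: D(V) = {2}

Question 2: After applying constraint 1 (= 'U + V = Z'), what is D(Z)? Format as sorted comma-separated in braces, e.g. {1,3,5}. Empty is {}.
Constraint 1 (U + V = Z) on D(U)={4,5,7} D(V)={2,3,4,5,6,7} D(Z)={1,5,6}: U {4,5,7}->{4}; V {2,3,4,5,6,7}->{2}; Z {1,5,6}->{6}
So after constraint 1: D(Z) = {6}

Answer: {6}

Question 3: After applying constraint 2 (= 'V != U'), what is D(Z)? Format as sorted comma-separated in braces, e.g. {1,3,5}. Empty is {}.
Constraint 1 (U + V = Z) on D(U)={4,5,7} D(V)={2,3,4,5,6,7} D(Z)={1,5,6}: U {4,5,7}->{4}; V {2,3,4,5,6,7}->{2}; Z {1,5,6}->{6}
Constraint 2 (V != U) on D(V)={2} D(U)={4}: no change
So after constraint 2: D(Z) = {6}

Answer: {6}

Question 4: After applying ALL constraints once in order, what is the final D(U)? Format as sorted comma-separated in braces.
Answer: {4}

Derivation:
Constraint 1 (U + V = Z) on D(U)={4,5,7} D(V)={2,3,4,5,6,7} D(Z)={1,5,6}: U {4,5,7}->{4}; V {2,3,4,5,6,7}->{2}; Z {1,5,6}->{6}
Constraint 2 (V != U) on D(V)={2} D(U)={4}: no change
Constraint 3 (V < U) on D(V)={2} D(U)={4}: no change
So after all 3 constraints: D(U) = {4}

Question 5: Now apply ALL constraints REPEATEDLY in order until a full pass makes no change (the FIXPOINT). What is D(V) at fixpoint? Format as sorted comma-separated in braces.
pass 0 (initial): D(V)={2,3,4,5,6,7}
pass 1: U {4,5,7}->{4}; V {2,3,4,5,6,7}->{2}; Z {1,5,6}->{6}
pass 2: no change
Fixpoint after 2 passes: D(V) = {2}

Answer: {2}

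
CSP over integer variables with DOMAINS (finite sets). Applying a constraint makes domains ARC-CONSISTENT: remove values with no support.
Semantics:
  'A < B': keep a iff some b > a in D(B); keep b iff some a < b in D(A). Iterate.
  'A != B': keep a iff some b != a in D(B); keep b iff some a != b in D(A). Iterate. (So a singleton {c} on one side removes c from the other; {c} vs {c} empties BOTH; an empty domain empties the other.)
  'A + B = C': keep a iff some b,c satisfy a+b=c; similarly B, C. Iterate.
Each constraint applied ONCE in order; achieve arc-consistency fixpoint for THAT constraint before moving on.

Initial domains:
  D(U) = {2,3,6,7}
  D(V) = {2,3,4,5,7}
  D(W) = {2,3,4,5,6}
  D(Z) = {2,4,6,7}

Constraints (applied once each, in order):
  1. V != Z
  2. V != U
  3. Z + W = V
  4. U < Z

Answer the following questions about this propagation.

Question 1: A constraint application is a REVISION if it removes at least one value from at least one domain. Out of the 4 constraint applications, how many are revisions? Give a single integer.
Constraint 1 (V != Z) on D(V)={2,3,4,5,7} D(Z)={2,4,6,7}: no change => not a revision
Constraint 2 (V != U) on D(V)={2,3,4,5,7} D(U)={2,3,6,7}: no change => not a revision
Constraint 3 (Z + W = V) on D(Z)={2,4,6,7} D(W)={2,3,4,5,6} D(V)={2,3,4,5,7}: Z {2,4,6,7}->{2,4}; W {2,3,4,5,6}->{2,3,5}; V {2,3,4,5,7}->{4,5,7} => REVISION
Constraint 4 (U < Z) on D(U)={2,3,6,7} D(Z)={2,4}: U {2,3,6,7}->{2,3}; Z {2,4}->{4} => REVISION
Total revisions = 2

Answer: 2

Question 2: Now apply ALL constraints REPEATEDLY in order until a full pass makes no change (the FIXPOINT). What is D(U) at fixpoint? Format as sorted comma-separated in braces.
Answer: {2,3}

Derivation:
pass 0 (initial): D(U)={2,3,6,7}
pass 1: U {2,3,6,7}->{2,3}; V {2,3,4,5,7}->{4,5,7}; W {2,3,4,5,6}->{2,3,5}; Z {2,4,6,7}->{4}
pass 2: V {4,5,7}->{7}; W {2,3,5}->{3}
pass 3: no change
Fixpoint after 3 passes: D(U) = {2,3}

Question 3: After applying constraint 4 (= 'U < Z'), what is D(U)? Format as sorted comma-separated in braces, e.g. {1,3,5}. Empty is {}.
Constraint 1 (V != Z) on D(V)={2,3,4,5,7} D(Z)={2,4,6,7}: no change
Constraint 2 (V != U) on D(V)={2,3,4,5,7} D(U)={2,3,6,7}: no change
Constraint 3 (Z + W = V) on D(Z)={2,4,6,7} D(W)={2,3,4,5,6} D(V)={2,3,4,5,7}: Z {2,4,6,7}->{2,4}; W {2,3,4,5,6}->{2,3,5}; V {2,3,4,5,7}->{4,5,7}
Constraint 4 (U < Z) on D(U)={2,3,6,7} D(Z)={2,4}: U {2,3,6,7}->{2,3}; Z {2,4}->{4}
So after constraint 4: D(U) = {2,3}

Answer: {2,3}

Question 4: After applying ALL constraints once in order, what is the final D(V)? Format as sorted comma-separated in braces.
Constraint 1 (V != Z) on D(V)={2,3,4,5,7} D(Z)={2,4,6,7}: no change
Constraint 2 (V != U) on D(V)={2,3,4,5,7} D(U)={2,3,6,7}: no change
Constraint 3 (Z + W = V) on D(Z)={2,4,6,7} D(W)={2,3,4,5,6} D(V)={2,3,4,5,7}: Z {2,4,6,7}->{2,4}; W {2,3,4,5,6}->{2,3,5}; V {2,3,4,5,7}->{4,5,7}
Constraint 4 (U < Z) on D(U)={2,3,6,7} D(Z)={2,4}: U {2,3,6,7}->{2,3}; Z {2,4}->{4}
So after all 4 constraints: D(V) = {4,5,7}

Answer: {4,5,7}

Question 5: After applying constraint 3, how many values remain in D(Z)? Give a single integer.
Constraint 1 (V != Z) on D(V)={2,3,4,5,7} D(Z)={2,4,6,7}: no change
Constraint 2 (V != U) on D(V)={2,3,4,5,7} D(U)={2,3,6,7}: no change
Constraint 3 (Z + W = V) on D(Z)={2,4,6,7} D(W)={2,3,4,5,6} D(V)={2,3,4,5,7}: Z {2,4,6,7}->{2,4}; W {2,3,4,5,6}->{2,3,5}; V {2,3,4,5,7}->{4,5,7}
So after constraint 3: D(Z)={2,4}, size = 2

Answer: 2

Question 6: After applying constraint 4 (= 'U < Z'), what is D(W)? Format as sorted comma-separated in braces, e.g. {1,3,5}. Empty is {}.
Constraint 1 (V != Z) on D(V)={2,3,4,5,7} D(Z)={2,4,6,7}: no change
Constraint 2 (V != U) on D(V)={2,3,4,5,7} D(U)={2,3,6,7}: no change
Constraint 3 (Z + W = V) on D(Z)={2,4,6,7} D(W)={2,3,4,5,6} D(V)={2,3,4,5,7}: Z {2,4,6,7}->{2,4}; W {2,3,4,5,6}->{2,3,5}; V {2,3,4,5,7}->{4,5,7}
Constraint 4 (U < Z) on D(U)={2,3,6,7} D(Z)={2,4}: U {2,3,6,7}->{2,3}; Z {2,4}->{4}
So after constraint 4: D(W) = {2,3,5}

Answer: {2,3,5}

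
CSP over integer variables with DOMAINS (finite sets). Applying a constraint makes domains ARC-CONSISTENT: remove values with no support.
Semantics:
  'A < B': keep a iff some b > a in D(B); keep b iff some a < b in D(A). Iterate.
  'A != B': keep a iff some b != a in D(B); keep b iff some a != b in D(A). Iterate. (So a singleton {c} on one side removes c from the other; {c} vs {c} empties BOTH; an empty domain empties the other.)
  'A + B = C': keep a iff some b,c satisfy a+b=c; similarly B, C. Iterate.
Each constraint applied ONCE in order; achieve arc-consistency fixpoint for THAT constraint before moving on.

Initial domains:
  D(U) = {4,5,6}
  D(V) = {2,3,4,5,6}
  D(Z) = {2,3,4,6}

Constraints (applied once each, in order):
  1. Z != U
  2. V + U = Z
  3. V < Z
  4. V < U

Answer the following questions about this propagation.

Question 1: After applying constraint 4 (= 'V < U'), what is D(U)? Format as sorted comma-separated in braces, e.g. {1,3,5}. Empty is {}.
Answer: {4}

Derivation:
Constraint 1 (Z != U) on D(Z)={2,3,4,6} D(U)={4,5,6}: no change
Constraint 2 (V + U = Z) on D(V)={2,3,4,5,6} D(U)={4,5,6} D(Z)={2,3,4,6}: V {2,3,4,5,6}->{2}; U {4,5,6}->{4}; Z {2,3,4,6}->{6}
Constraint 3 (V < Z) on D(V)={2} D(Z)={6}: no change
Constraint 4 (V < U) on D(V)={2} D(U)={4}: no change
So after constraint 4: D(U) = {4}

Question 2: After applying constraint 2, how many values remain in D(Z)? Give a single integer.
Answer: 1

Derivation:
Constraint 1 (Z != U) on D(Z)={2,3,4,6} D(U)={4,5,6}: no change
Constraint 2 (V + U = Z) on D(V)={2,3,4,5,6} D(U)={4,5,6} D(Z)={2,3,4,6}: V {2,3,4,5,6}->{2}; U {4,5,6}->{4}; Z {2,3,4,6}->{6}
So after constraint 2: D(Z)={6}, size = 1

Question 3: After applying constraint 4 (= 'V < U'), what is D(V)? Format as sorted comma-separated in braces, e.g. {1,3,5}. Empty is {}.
Constraint 1 (Z != U) on D(Z)={2,3,4,6} D(U)={4,5,6}: no change
Constraint 2 (V + U = Z) on D(V)={2,3,4,5,6} D(U)={4,5,6} D(Z)={2,3,4,6}: V {2,3,4,5,6}->{2}; U {4,5,6}->{4}; Z {2,3,4,6}->{6}
Constraint 3 (V < Z) on D(V)={2} D(Z)={6}: no change
Constraint 4 (V < U) on D(V)={2} D(U)={4}: no change
So after constraint 4: D(V) = {2}

Answer: {2}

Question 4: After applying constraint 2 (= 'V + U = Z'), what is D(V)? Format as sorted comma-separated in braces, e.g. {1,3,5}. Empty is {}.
Constraint 1 (Z != U) on D(Z)={2,3,4,6} D(U)={4,5,6}: no change
Constraint 2 (V + U = Z) on D(V)={2,3,4,5,6} D(U)={4,5,6} D(Z)={2,3,4,6}: V {2,3,4,5,6}->{2}; U {4,5,6}->{4}; Z {2,3,4,6}->{6}
So after constraint 2: D(V) = {2}

Answer: {2}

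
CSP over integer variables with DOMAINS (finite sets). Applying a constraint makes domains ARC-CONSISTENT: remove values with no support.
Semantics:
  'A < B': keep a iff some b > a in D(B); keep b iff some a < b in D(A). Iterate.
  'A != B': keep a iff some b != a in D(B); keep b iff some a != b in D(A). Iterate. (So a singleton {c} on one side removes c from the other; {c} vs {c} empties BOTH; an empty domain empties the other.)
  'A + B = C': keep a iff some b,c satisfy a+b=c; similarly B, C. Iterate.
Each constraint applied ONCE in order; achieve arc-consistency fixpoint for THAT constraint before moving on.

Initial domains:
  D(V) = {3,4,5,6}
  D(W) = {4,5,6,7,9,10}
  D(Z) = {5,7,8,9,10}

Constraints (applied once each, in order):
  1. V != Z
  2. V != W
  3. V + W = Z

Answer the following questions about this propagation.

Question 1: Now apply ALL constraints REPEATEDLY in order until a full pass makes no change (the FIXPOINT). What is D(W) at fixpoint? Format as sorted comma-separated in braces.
pass 0 (initial): D(W)={4,5,6,7,9,10}
pass 1: W {4,5,6,7,9,10}->{4,5,6,7}; Z {5,7,8,9,10}->{7,8,9,10}
pass 2: no change
Fixpoint after 2 passes: D(W) = {4,5,6,7}

Answer: {4,5,6,7}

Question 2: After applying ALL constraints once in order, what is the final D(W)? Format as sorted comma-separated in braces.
Answer: {4,5,6,7}

Derivation:
Constraint 1 (V != Z) on D(V)={3,4,5,6} D(Z)={5,7,8,9,10}: no change
Constraint 2 (V != W) on D(V)={3,4,5,6} D(W)={4,5,6,7,9,10}: no change
Constraint 3 (V + W = Z) on D(V)={3,4,5,6} D(W)={4,5,6,7,9,10} D(Z)={5,7,8,9,10}: W {4,5,6,7,9,10}->{4,5,6,7}; Z {5,7,8,9,10}->{7,8,9,10}
So after all 3 constraints: D(W) = {4,5,6,7}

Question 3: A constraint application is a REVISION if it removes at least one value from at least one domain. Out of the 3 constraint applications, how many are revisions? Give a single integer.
Constraint 1 (V != Z) on D(V)={3,4,5,6} D(Z)={5,7,8,9,10}: no change => not a revision
Constraint 2 (V != W) on D(V)={3,4,5,6} D(W)={4,5,6,7,9,10}: no change => not a revision
Constraint 3 (V + W = Z) on D(V)={3,4,5,6} D(W)={4,5,6,7,9,10} D(Z)={5,7,8,9,10}: W {4,5,6,7,9,10}->{4,5,6,7}; Z {5,7,8,9,10}->{7,8,9,10} => REVISION
Total revisions = 1

Answer: 1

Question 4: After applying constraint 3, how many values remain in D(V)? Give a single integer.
Answer: 4

Derivation:
Constraint 1 (V != Z) on D(V)={3,4,5,6} D(Z)={5,7,8,9,10}: no change
Constraint 2 (V != W) on D(V)={3,4,5,6} D(W)={4,5,6,7,9,10}: no change
Constraint 3 (V + W = Z) on D(V)={3,4,5,6} D(W)={4,5,6,7,9,10} D(Z)={5,7,8,9,10}: W {4,5,6,7,9,10}->{4,5,6,7}; Z {5,7,8,9,10}->{7,8,9,10}
So after constraint 3: D(V)={3,4,5,6}, size = 4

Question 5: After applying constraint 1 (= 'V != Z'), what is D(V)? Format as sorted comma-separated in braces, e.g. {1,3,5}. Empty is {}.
Answer: {3,4,5,6}

Derivation:
Constraint 1 (V != Z) on D(V)={3,4,5,6} D(Z)={5,7,8,9,10}: no change
So after constraint 1: D(V) = {3,4,5,6}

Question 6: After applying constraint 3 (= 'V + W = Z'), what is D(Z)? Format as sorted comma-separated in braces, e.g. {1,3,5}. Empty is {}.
Answer: {7,8,9,10}

Derivation:
Constraint 1 (V != Z) on D(V)={3,4,5,6} D(Z)={5,7,8,9,10}: no change
Constraint 2 (V != W) on D(V)={3,4,5,6} D(W)={4,5,6,7,9,10}: no change
Constraint 3 (V + W = Z) on D(V)={3,4,5,6} D(W)={4,5,6,7,9,10} D(Z)={5,7,8,9,10}: W {4,5,6,7,9,10}->{4,5,6,7}; Z {5,7,8,9,10}->{7,8,9,10}
So after constraint 3: D(Z) = {7,8,9,10}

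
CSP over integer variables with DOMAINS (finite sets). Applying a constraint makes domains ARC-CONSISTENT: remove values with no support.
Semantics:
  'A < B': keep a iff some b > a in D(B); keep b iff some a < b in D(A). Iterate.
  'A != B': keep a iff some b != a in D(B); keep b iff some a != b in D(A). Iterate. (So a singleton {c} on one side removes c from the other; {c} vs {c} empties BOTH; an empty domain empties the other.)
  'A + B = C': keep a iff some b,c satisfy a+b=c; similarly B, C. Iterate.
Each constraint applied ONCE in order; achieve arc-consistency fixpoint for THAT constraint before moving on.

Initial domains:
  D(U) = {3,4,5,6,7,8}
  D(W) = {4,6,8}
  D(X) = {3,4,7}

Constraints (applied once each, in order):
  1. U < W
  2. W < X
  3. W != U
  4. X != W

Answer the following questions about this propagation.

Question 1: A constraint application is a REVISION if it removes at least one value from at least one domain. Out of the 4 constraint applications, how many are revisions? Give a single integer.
Answer: 2

Derivation:
Constraint 1 (U < W) on D(U)={3,4,5,6,7,8} D(W)={4,6,8}: U {3,4,5,6,7,8}->{3,4,5,6,7} => REVISION
Constraint 2 (W < X) on D(W)={4,6,8} D(X)={3,4,7}: W {4,6,8}->{4,6}; X {3,4,7}->{7} => REVISION
Constraint 3 (W != U) on D(W)={4,6} D(U)={3,4,5,6,7}: no change => not a revision
Constraint 4 (X != W) on D(X)={7} D(W)={4,6}: no change => not a revision
Total revisions = 2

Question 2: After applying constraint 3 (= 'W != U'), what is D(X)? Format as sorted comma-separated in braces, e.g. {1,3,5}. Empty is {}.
Constraint 1 (U < W) on D(U)={3,4,5,6,7,8} D(W)={4,6,8}: U {3,4,5,6,7,8}->{3,4,5,6,7}
Constraint 2 (W < X) on D(W)={4,6,8} D(X)={3,4,7}: W {4,6,8}->{4,6}; X {3,4,7}->{7}
Constraint 3 (W != U) on D(W)={4,6} D(U)={3,4,5,6,7}: no change
So after constraint 3: D(X) = {7}

Answer: {7}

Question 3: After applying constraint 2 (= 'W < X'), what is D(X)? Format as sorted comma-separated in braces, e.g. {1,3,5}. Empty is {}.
Constraint 1 (U < W) on D(U)={3,4,5,6,7,8} D(W)={4,6,8}: U {3,4,5,6,7,8}->{3,4,5,6,7}
Constraint 2 (W < X) on D(W)={4,6,8} D(X)={3,4,7}: W {4,6,8}->{4,6}; X {3,4,7}->{7}
So after constraint 2: D(X) = {7}

Answer: {7}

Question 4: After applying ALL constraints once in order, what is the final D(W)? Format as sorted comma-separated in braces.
Answer: {4,6}

Derivation:
Constraint 1 (U < W) on D(U)={3,4,5,6,7,8} D(W)={4,6,8}: U {3,4,5,6,7,8}->{3,4,5,6,7}
Constraint 2 (W < X) on D(W)={4,6,8} D(X)={3,4,7}: W {4,6,8}->{4,6}; X {3,4,7}->{7}
Constraint 3 (W != U) on D(W)={4,6} D(U)={3,4,5,6,7}: no change
Constraint 4 (X != W) on D(X)={7} D(W)={4,6}: no change
So after all 4 constraints: D(W) = {4,6}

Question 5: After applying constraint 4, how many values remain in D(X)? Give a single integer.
Answer: 1

Derivation:
Constraint 1 (U < W) on D(U)={3,4,5,6,7,8} D(W)={4,6,8}: U {3,4,5,6,7,8}->{3,4,5,6,7}
Constraint 2 (W < X) on D(W)={4,6,8} D(X)={3,4,7}: W {4,6,8}->{4,6}; X {3,4,7}->{7}
Constraint 3 (W != U) on D(W)={4,6} D(U)={3,4,5,6,7}: no change
Constraint 4 (X != W) on D(X)={7} D(W)={4,6}: no change
So after constraint 4: D(X)={7}, size = 1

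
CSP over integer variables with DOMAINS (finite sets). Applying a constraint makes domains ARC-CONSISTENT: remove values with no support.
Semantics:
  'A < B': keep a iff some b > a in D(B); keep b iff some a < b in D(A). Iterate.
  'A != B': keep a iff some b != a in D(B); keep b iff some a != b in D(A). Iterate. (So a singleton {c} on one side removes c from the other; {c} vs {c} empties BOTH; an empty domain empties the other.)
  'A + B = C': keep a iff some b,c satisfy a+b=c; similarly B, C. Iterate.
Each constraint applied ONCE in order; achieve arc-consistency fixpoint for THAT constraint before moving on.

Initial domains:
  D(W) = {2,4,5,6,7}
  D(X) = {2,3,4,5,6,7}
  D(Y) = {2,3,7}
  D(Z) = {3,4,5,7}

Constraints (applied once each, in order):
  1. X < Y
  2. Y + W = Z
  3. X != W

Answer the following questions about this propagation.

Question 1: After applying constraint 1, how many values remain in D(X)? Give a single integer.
Constraint 1 (X < Y) on D(X)={2,3,4,5,6,7} D(Y)={2,3,7}: X {2,3,4,5,6,7}->{2,3,4,5,6}; Y {2,3,7}->{3,7}
So after constraint 1: D(X)={2,3,4,5,6}, size = 5

Answer: 5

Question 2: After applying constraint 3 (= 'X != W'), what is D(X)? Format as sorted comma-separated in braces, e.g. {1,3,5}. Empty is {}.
Answer: {2,3,4,5,6}

Derivation:
Constraint 1 (X < Y) on D(X)={2,3,4,5,6,7} D(Y)={2,3,7}: X {2,3,4,5,6,7}->{2,3,4,5,6}; Y {2,3,7}->{3,7}
Constraint 2 (Y + W = Z) on D(Y)={3,7} D(W)={2,4,5,6,7} D(Z)={3,4,5,7}: Y {3,7}->{3}; W {2,4,5,6,7}->{2,4}; Z {3,4,5,7}->{5,7}
Constraint 3 (X != W) on D(X)={2,3,4,5,6} D(W)={2,4}: no change
So after constraint 3: D(X) = {2,3,4,5,6}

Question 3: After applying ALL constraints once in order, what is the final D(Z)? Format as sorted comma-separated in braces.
Answer: {5,7}

Derivation:
Constraint 1 (X < Y) on D(X)={2,3,4,5,6,7} D(Y)={2,3,7}: X {2,3,4,5,6,7}->{2,3,4,5,6}; Y {2,3,7}->{3,7}
Constraint 2 (Y + W = Z) on D(Y)={3,7} D(W)={2,4,5,6,7} D(Z)={3,4,5,7}: Y {3,7}->{3}; W {2,4,5,6,7}->{2,4}; Z {3,4,5,7}->{5,7}
Constraint 3 (X != W) on D(X)={2,3,4,5,6} D(W)={2,4}: no change
So after all 3 constraints: D(Z) = {5,7}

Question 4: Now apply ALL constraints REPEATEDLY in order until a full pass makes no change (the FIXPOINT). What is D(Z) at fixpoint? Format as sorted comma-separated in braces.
pass 0 (initial): D(Z)={3,4,5,7}
pass 1: W {2,4,5,6,7}->{2,4}; X {2,3,4,5,6,7}->{2,3,4,5,6}; Y {2,3,7}->{3}; Z {3,4,5,7}->{5,7}
pass 2: W {2,4}->{4}; X {2,3,4,5,6}->{2}
pass 3: Z {5,7}->{7}
pass 4: no change
Fixpoint after 4 passes: D(Z) = {7}

Answer: {7}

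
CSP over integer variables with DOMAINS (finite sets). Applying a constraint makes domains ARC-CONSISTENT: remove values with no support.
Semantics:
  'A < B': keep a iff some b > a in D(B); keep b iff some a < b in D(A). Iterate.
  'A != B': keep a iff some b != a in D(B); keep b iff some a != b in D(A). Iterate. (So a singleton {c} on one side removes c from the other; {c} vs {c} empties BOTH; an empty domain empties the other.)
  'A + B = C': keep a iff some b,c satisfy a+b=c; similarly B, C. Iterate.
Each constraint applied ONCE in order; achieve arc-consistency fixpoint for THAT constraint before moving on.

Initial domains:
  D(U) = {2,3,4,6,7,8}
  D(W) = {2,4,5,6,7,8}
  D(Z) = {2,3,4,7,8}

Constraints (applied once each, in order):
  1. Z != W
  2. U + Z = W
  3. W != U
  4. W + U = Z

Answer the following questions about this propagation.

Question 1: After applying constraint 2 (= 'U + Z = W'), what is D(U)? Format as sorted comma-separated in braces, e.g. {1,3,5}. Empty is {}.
Constraint 1 (Z != W) on D(Z)={2,3,4,7,8} D(W)={2,4,5,6,7,8}: no change
Constraint 2 (U + Z = W) on D(U)={2,3,4,6,7,8} D(Z)={2,3,4,7,8} D(W)={2,4,5,6,7,8}: U {2,3,4,6,7,8}->{2,3,4,6}; Z {2,3,4,7,8}->{2,3,4}; W {2,4,5,6,7,8}->{4,5,6,7,8}
So after constraint 2: D(U) = {2,3,4,6}

Answer: {2,3,4,6}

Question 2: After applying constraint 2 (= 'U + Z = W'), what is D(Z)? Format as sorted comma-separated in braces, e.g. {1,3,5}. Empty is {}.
Constraint 1 (Z != W) on D(Z)={2,3,4,7,8} D(W)={2,4,5,6,7,8}: no change
Constraint 2 (U + Z = W) on D(U)={2,3,4,6,7,8} D(Z)={2,3,4,7,8} D(W)={2,4,5,6,7,8}: U {2,3,4,6,7,8}->{2,3,4,6}; Z {2,3,4,7,8}->{2,3,4}; W {2,4,5,6,7,8}->{4,5,6,7,8}
So after constraint 2: D(Z) = {2,3,4}

Answer: {2,3,4}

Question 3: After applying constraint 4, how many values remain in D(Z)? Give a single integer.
Answer: 0

Derivation:
Constraint 1 (Z != W) on D(Z)={2,3,4,7,8} D(W)={2,4,5,6,7,8}: no change
Constraint 2 (U + Z = W) on D(U)={2,3,4,6,7,8} D(Z)={2,3,4,7,8} D(W)={2,4,5,6,7,8}: U {2,3,4,6,7,8}->{2,3,4,6}; Z {2,3,4,7,8}->{2,3,4}; W {2,4,5,6,7,8}->{4,5,6,7,8}
Constraint 3 (W != U) on D(W)={4,5,6,7,8} D(U)={2,3,4,6}: no change
Constraint 4 (W + U = Z) on D(W)={4,5,6,7,8} D(U)={2,3,4,6} D(Z)={2,3,4}: W {4,5,6,7,8}->{}; U {2,3,4,6}->{}; Z {2,3,4}->{}
So after constraint 4: D(Z)={}, size = 0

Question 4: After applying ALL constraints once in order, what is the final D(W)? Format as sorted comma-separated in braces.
Answer: {}

Derivation:
Constraint 1 (Z != W) on D(Z)={2,3,4,7,8} D(W)={2,4,5,6,7,8}: no change
Constraint 2 (U + Z = W) on D(U)={2,3,4,6,7,8} D(Z)={2,3,4,7,8} D(W)={2,4,5,6,7,8}: U {2,3,4,6,7,8}->{2,3,4,6}; Z {2,3,4,7,8}->{2,3,4}; W {2,4,5,6,7,8}->{4,5,6,7,8}
Constraint 3 (W != U) on D(W)={4,5,6,7,8} D(U)={2,3,4,6}: no change
Constraint 4 (W + U = Z) on D(W)={4,5,6,7,8} D(U)={2,3,4,6} D(Z)={2,3,4}: W {4,5,6,7,8}->{}; U {2,3,4,6}->{}; Z {2,3,4}->{}
So after all 4 constraints: D(W) = {}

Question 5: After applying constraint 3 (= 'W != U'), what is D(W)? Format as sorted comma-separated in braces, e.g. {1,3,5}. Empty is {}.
Answer: {4,5,6,7,8}

Derivation:
Constraint 1 (Z != W) on D(Z)={2,3,4,7,8} D(W)={2,4,5,6,7,8}: no change
Constraint 2 (U + Z = W) on D(U)={2,3,4,6,7,8} D(Z)={2,3,4,7,8} D(W)={2,4,5,6,7,8}: U {2,3,4,6,7,8}->{2,3,4,6}; Z {2,3,4,7,8}->{2,3,4}; W {2,4,5,6,7,8}->{4,5,6,7,8}
Constraint 3 (W != U) on D(W)={4,5,6,7,8} D(U)={2,3,4,6}: no change
So after constraint 3: D(W) = {4,5,6,7,8}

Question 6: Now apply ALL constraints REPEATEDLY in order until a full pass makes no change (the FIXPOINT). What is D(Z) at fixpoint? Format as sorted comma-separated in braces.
Answer: {}

Derivation:
pass 0 (initial): D(Z)={2,3,4,7,8}
pass 1: U {2,3,4,6,7,8}->{}; W {2,4,5,6,7,8}->{}; Z {2,3,4,7,8}->{}
pass 2: no change
Fixpoint after 2 passes: D(Z) = {}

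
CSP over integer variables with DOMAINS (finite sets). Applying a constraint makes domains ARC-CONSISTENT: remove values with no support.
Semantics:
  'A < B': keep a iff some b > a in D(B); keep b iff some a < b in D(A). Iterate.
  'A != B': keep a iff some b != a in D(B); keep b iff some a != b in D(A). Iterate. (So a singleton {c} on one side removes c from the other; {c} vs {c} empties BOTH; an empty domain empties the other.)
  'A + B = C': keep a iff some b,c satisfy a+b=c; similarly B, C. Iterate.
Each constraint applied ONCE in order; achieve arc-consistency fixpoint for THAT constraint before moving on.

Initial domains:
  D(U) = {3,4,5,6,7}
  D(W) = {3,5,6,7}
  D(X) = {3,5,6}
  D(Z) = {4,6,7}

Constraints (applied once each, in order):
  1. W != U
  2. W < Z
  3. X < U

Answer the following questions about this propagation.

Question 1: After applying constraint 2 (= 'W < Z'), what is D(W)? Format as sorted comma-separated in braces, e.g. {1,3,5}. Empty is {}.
Answer: {3,5,6}

Derivation:
Constraint 1 (W != U) on D(W)={3,5,6,7} D(U)={3,4,5,6,7}: no change
Constraint 2 (W < Z) on D(W)={3,5,6,7} D(Z)={4,6,7}: W {3,5,6,7}->{3,5,6}
So after constraint 2: D(W) = {3,5,6}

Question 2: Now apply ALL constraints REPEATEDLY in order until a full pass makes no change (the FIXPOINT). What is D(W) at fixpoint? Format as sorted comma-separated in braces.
pass 0 (initial): D(W)={3,5,6,7}
pass 1: U {3,4,5,6,7}->{4,5,6,7}; W {3,5,6,7}->{3,5,6}
pass 2: no change
Fixpoint after 2 passes: D(W) = {3,5,6}

Answer: {3,5,6}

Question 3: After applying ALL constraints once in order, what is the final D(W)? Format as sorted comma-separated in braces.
Answer: {3,5,6}

Derivation:
Constraint 1 (W != U) on D(W)={3,5,6,7} D(U)={3,4,5,6,7}: no change
Constraint 2 (W < Z) on D(W)={3,5,6,7} D(Z)={4,6,7}: W {3,5,6,7}->{3,5,6}
Constraint 3 (X < U) on D(X)={3,5,6} D(U)={3,4,5,6,7}: U {3,4,5,6,7}->{4,5,6,7}
So after all 3 constraints: D(W) = {3,5,6}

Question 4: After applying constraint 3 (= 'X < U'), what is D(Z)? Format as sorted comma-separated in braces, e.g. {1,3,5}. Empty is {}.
Answer: {4,6,7}

Derivation:
Constraint 1 (W != U) on D(W)={3,5,6,7} D(U)={3,4,5,6,7}: no change
Constraint 2 (W < Z) on D(W)={3,5,6,7} D(Z)={4,6,7}: W {3,5,6,7}->{3,5,6}
Constraint 3 (X < U) on D(X)={3,5,6} D(U)={3,4,5,6,7}: U {3,4,5,6,7}->{4,5,6,7}
So after constraint 3: D(Z) = {4,6,7}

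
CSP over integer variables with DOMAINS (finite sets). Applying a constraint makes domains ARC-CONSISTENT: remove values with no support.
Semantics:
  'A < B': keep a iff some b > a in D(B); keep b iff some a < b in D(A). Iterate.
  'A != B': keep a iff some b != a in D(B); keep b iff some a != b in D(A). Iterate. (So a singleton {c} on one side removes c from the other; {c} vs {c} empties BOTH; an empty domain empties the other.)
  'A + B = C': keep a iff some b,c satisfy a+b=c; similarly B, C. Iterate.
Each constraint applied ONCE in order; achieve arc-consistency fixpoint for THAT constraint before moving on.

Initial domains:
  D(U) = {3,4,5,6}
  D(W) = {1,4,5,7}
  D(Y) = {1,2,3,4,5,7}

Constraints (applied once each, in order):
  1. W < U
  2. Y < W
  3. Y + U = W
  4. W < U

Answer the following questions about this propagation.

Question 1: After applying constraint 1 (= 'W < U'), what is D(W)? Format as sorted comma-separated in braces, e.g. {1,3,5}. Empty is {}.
Answer: {1,4,5}

Derivation:
Constraint 1 (W < U) on D(W)={1,4,5,7} D(U)={3,4,5,6}: W {1,4,5,7}->{1,4,5}
So after constraint 1: D(W) = {1,4,5}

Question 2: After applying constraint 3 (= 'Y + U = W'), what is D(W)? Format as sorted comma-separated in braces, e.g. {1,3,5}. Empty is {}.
Answer: {4,5}

Derivation:
Constraint 1 (W < U) on D(W)={1,4,5,7} D(U)={3,4,5,6}: W {1,4,5,7}->{1,4,5}
Constraint 2 (Y < W) on D(Y)={1,2,3,4,5,7} D(W)={1,4,5}: Y {1,2,3,4,5,7}->{1,2,3,4}; W {1,4,5}->{4,5}
Constraint 3 (Y + U = W) on D(Y)={1,2,3,4} D(U)={3,4,5,6} D(W)={4,5}: Y {1,2,3,4}->{1,2}; U {3,4,5,6}->{3,4}
So after constraint 3: D(W) = {4,5}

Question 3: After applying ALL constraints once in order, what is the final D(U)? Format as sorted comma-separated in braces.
Answer: {}

Derivation:
Constraint 1 (W < U) on D(W)={1,4,5,7} D(U)={3,4,5,6}: W {1,4,5,7}->{1,4,5}
Constraint 2 (Y < W) on D(Y)={1,2,3,4,5,7} D(W)={1,4,5}: Y {1,2,3,4,5,7}->{1,2,3,4}; W {1,4,5}->{4,5}
Constraint 3 (Y + U = W) on D(Y)={1,2,3,4} D(U)={3,4,5,6} D(W)={4,5}: Y {1,2,3,4}->{1,2}; U {3,4,5,6}->{3,4}
Constraint 4 (W < U) on D(W)={4,5} D(U)={3,4}: W {4,5}->{}; U {3,4}->{}
So after all 4 constraints: D(U) = {}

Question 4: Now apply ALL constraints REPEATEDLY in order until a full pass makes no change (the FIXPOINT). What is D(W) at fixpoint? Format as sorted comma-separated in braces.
Answer: {}

Derivation:
pass 0 (initial): D(W)={1,4,5,7}
pass 1: U {3,4,5,6}->{}; W {1,4,5,7}->{}; Y {1,2,3,4,5,7}->{1,2}
pass 2: Y {1,2}->{}
pass 3: no change
Fixpoint after 3 passes: D(W) = {}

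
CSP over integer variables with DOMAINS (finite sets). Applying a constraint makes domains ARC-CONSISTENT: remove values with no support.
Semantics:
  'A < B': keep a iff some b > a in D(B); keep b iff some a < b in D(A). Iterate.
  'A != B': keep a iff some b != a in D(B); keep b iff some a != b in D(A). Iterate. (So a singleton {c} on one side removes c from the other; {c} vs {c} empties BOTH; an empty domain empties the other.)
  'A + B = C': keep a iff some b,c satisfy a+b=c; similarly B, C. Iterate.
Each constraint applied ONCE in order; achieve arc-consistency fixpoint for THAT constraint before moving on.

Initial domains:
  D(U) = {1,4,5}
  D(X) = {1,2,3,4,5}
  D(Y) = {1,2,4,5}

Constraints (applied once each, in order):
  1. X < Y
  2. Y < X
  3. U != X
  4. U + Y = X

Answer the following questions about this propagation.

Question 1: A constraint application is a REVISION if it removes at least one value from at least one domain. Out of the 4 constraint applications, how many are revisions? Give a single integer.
Constraint 1 (X < Y) on D(X)={1,2,3,4,5} D(Y)={1,2,4,5}: X {1,2,3,4,5}->{1,2,3,4}; Y {1,2,4,5}->{2,4,5} => REVISION
Constraint 2 (Y < X) on D(Y)={2,4,5} D(X)={1,2,3,4}: Y {2,4,5}->{2}; X {1,2,3,4}->{3,4} => REVISION
Constraint 3 (U != X) on D(U)={1,4,5} D(X)={3,4}: no change => not a revision
Constraint 4 (U + Y = X) on D(U)={1,4,5} D(Y)={2} D(X)={3,4}: U {1,4,5}->{1}; X {3,4}->{3} => REVISION
Total revisions = 3

Answer: 3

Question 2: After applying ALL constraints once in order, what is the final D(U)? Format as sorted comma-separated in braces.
Answer: {1}

Derivation:
Constraint 1 (X < Y) on D(X)={1,2,3,4,5} D(Y)={1,2,4,5}: X {1,2,3,4,5}->{1,2,3,4}; Y {1,2,4,5}->{2,4,5}
Constraint 2 (Y < X) on D(Y)={2,4,5} D(X)={1,2,3,4}: Y {2,4,5}->{2}; X {1,2,3,4}->{3,4}
Constraint 3 (U != X) on D(U)={1,4,5} D(X)={3,4}: no change
Constraint 4 (U + Y = X) on D(U)={1,4,5} D(Y)={2} D(X)={3,4}: U {1,4,5}->{1}; X {3,4}->{3}
So after all 4 constraints: D(U) = {1}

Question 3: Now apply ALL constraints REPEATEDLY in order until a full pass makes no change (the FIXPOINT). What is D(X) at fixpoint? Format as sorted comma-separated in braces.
pass 0 (initial): D(X)={1,2,3,4,5}
pass 1: U {1,4,5}->{1}; X {1,2,3,4,5}->{3}; Y {1,2,4,5}->{2}
pass 2: U {1}->{}; X {3}->{}; Y {2}->{}
pass 3: no change
Fixpoint after 3 passes: D(X) = {}

Answer: {}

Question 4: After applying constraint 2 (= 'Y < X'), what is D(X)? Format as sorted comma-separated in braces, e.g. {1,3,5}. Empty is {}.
Answer: {3,4}

Derivation:
Constraint 1 (X < Y) on D(X)={1,2,3,4,5} D(Y)={1,2,4,5}: X {1,2,3,4,5}->{1,2,3,4}; Y {1,2,4,5}->{2,4,5}
Constraint 2 (Y < X) on D(Y)={2,4,5} D(X)={1,2,3,4}: Y {2,4,5}->{2}; X {1,2,3,4}->{3,4}
So after constraint 2: D(X) = {3,4}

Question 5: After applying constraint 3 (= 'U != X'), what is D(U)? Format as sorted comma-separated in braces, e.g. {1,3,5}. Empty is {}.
Constraint 1 (X < Y) on D(X)={1,2,3,4,5} D(Y)={1,2,4,5}: X {1,2,3,4,5}->{1,2,3,4}; Y {1,2,4,5}->{2,4,5}
Constraint 2 (Y < X) on D(Y)={2,4,5} D(X)={1,2,3,4}: Y {2,4,5}->{2}; X {1,2,3,4}->{3,4}
Constraint 3 (U != X) on D(U)={1,4,5} D(X)={3,4}: no change
So after constraint 3: D(U) = {1,4,5}

Answer: {1,4,5}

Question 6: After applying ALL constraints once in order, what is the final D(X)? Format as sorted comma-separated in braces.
Constraint 1 (X < Y) on D(X)={1,2,3,4,5} D(Y)={1,2,4,5}: X {1,2,3,4,5}->{1,2,3,4}; Y {1,2,4,5}->{2,4,5}
Constraint 2 (Y < X) on D(Y)={2,4,5} D(X)={1,2,3,4}: Y {2,4,5}->{2}; X {1,2,3,4}->{3,4}
Constraint 3 (U != X) on D(U)={1,4,5} D(X)={3,4}: no change
Constraint 4 (U + Y = X) on D(U)={1,4,5} D(Y)={2} D(X)={3,4}: U {1,4,5}->{1}; X {3,4}->{3}
So after all 4 constraints: D(X) = {3}

Answer: {3}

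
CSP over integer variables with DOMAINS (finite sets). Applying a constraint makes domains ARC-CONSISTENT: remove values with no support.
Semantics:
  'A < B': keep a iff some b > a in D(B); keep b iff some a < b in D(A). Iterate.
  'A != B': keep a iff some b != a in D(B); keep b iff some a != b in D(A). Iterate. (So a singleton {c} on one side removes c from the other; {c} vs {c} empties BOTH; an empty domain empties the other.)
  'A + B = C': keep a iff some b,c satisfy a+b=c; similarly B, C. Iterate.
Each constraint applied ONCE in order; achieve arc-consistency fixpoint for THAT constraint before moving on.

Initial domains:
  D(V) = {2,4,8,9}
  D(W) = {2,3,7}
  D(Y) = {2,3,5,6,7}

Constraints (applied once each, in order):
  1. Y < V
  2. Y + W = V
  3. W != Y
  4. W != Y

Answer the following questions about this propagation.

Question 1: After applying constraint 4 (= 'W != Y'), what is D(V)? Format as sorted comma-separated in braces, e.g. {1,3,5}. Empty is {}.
Constraint 1 (Y < V) on D(Y)={2,3,5,6,7} D(V)={2,4,8,9}: V {2,4,8,9}->{4,8,9}
Constraint 2 (Y + W = V) on D(Y)={2,3,5,6,7} D(W)={2,3,7} D(V)={4,8,9}: Y {2,3,5,6,7}->{2,5,6,7}
Constraint 3 (W != Y) on D(W)={2,3,7} D(Y)={2,5,6,7}: no change
Constraint 4 (W != Y) on D(W)={2,3,7} D(Y)={2,5,6,7}: no change
So after constraint 4: D(V) = {4,8,9}

Answer: {4,8,9}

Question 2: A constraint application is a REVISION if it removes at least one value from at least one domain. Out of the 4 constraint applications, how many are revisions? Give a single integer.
Constraint 1 (Y < V) on D(Y)={2,3,5,6,7} D(V)={2,4,8,9}: V {2,4,8,9}->{4,8,9} => REVISION
Constraint 2 (Y + W = V) on D(Y)={2,3,5,6,7} D(W)={2,3,7} D(V)={4,8,9}: Y {2,3,5,6,7}->{2,5,6,7} => REVISION
Constraint 3 (W != Y) on D(W)={2,3,7} D(Y)={2,5,6,7}: no change => not a revision
Constraint 4 (W != Y) on D(W)={2,3,7} D(Y)={2,5,6,7}: no change => not a revision
Total revisions = 2

Answer: 2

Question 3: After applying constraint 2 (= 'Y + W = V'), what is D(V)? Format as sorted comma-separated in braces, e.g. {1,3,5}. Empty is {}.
Answer: {4,8,9}

Derivation:
Constraint 1 (Y < V) on D(Y)={2,3,5,6,7} D(V)={2,4,8,9}: V {2,4,8,9}->{4,8,9}
Constraint 2 (Y + W = V) on D(Y)={2,3,5,6,7} D(W)={2,3,7} D(V)={4,8,9}: Y {2,3,5,6,7}->{2,5,6,7}
So after constraint 2: D(V) = {4,8,9}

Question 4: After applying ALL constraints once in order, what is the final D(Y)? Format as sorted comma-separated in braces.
Answer: {2,5,6,7}

Derivation:
Constraint 1 (Y < V) on D(Y)={2,3,5,6,7} D(V)={2,4,8,9}: V {2,4,8,9}->{4,8,9}
Constraint 2 (Y + W = V) on D(Y)={2,3,5,6,7} D(W)={2,3,7} D(V)={4,8,9}: Y {2,3,5,6,7}->{2,5,6,7}
Constraint 3 (W != Y) on D(W)={2,3,7} D(Y)={2,5,6,7}: no change
Constraint 4 (W != Y) on D(W)={2,3,7} D(Y)={2,5,6,7}: no change
So after all 4 constraints: D(Y) = {2,5,6,7}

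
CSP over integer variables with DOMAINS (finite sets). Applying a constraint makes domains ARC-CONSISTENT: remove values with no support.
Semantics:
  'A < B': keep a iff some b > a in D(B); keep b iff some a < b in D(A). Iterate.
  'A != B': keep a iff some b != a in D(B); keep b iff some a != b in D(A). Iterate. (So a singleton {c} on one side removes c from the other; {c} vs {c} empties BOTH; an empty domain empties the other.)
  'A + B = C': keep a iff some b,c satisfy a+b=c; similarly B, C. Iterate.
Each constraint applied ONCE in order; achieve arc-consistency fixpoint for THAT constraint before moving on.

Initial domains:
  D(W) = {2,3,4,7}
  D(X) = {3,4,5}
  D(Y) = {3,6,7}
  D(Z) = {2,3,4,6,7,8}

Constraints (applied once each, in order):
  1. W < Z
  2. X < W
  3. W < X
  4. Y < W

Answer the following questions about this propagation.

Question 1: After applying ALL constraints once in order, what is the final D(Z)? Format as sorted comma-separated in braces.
Answer: {3,4,6,7,8}

Derivation:
Constraint 1 (W < Z) on D(W)={2,3,4,7} D(Z)={2,3,4,6,7,8}: Z {2,3,4,6,7,8}->{3,4,6,7,8}
Constraint 2 (X < W) on D(X)={3,4,5} D(W)={2,3,4,7}: W {2,3,4,7}->{4,7}
Constraint 3 (W < X) on D(W)={4,7} D(X)={3,4,5}: W {4,7}->{4}; X {3,4,5}->{5}
Constraint 4 (Y < W) on D(Y)={3,6,7} D(W)={4}: Y {3,6,7}->{3}
So after all 4 constraints: D(Z) = {3,4,6,7,8}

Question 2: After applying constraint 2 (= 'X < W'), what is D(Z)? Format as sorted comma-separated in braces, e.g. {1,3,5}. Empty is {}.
Answer: {3,4,6,7,8}

Derivation:
Constraint 1 (W < Z) on D(W)={2,3,4,7} D(Z)={2,3,4,6,7,8}: Z {2,3,4,6,7,8}->{3,4,6,7,8}
Constraint 2 (X < W) on D(X)={3,4,5} D(W)={2,3,4,7}: W {2,3,4,7}->{4,7}
So after constraint 2: D(Z) = {3,4,6,7,8}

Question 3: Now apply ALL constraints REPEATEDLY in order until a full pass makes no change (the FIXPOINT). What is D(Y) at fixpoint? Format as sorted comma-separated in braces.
pass 0 (initial): D(Y)={3,6,7}
pass 1: W {2,3,4,7}->{4}; X {3,4,5}->{5}; Y {3,6,7}->{3}; Z {2,3,4,6,7,8}->{3,4,6,7,8}
pass 2: W {4}->{}; X {5}->{}; Y {3}->{}; Z {3,4,6,7,8}->{6,7,8}
pass 3: Z {6,7,8}->{}
pass 4: no change
Fixpoint after 4 passes: D(Y) = {}

Answer: {}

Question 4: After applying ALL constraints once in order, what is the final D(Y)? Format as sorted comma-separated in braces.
Answer: {3}

Derivation:
Constraint 1 (W < Z) on D(W)={2,3,4,7} D(Z)={2,3,4,6,7,8}: Z {2,3,4,6,7,8}->{3,4,6,7,8}
Constraint 2 (X < W) on D(X)={3,4,5} D(W)={2,3,4,7}: W {2,3,4,7}->{4,7}
Constraint 3 (W < X) on D(W)={4,7} D(X)={3,4,5}: W {4,7}->{4}; X {3,4,5}->{5}
Constraint 4 (Y < W) on D(Y)={3,6,7} D(W)={4}: Y {3,6,7}->{3}
So after all 4 constraints: D(Y) = {3}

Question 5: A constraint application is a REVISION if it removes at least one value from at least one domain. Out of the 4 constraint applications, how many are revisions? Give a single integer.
Answer: 4

Derivation:
Constraint 1 (W < Z) on D(W)={2,3,4,7} D(Z)={2,3,4,6,7,8}: Z {2,3,4,6,7,8}->{3,4,6,7,8} => REVISION
Constraint 2 (X < W) on D(X)={3,4,5} D(W)={2,3,4,7}: W {2,3,4,7}->{4,7} => REVISION
Constraint 3 (W < X) on D(W)={4,7} D(X)={3,4,5}: W {4,7}->{4}; X {3,4,5}->{5} => REVISION
Constraint 4 (Y < W) on D(Y)={3,6,7} D(W)={4}: Y {3,6,7}->{3} => REVISION
Total revisions = 4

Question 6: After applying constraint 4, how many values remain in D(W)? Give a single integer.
Constraint 1 (W < Z) on D(W)={2,3,4,7} D(Z)={2,3,4,6,7,8}: Z {2,3,4,6,7,8}->{3,4,6,7,8}
Constraint 2 (X < W) on D(X)={3,4,5} D(W)={2,3,4,7}: W {2,3,4,7}->{4,7}
Constraint 3 (W < X) on D(W)={4,7} D(X)={3,4,5}: W {4,7}->{4}; X {3,4,5}->{5}
Constraint 4 (Y < W) on D(Y)={3,6,7} D(W)={4}: Y {3,6,7}->{3}
So after constraint 4: D(W)={4}, size = 1

Answer: 1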